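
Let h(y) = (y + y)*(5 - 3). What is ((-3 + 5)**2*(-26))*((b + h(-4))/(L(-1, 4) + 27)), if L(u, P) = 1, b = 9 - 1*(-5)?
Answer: 52/7 ≈ 7.4286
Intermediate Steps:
b = 14 (b = 9 + 5 = 14)
h(y) = 4*y (h(y) = (2*y)*2 = 4*y)
((-3 + 5)**2*(-26))*((b + h(-4))/(L(-1, 4) + 27)) = ((-3 + 5)**2*(-26))*((14 + 4*(-4))/(1 + 27)) = (2**2*(-26))*((14 - 16)/28) = (4*(-26))*(-2*1/28) = -104*(-1/14) = 52/7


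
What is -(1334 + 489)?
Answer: -1823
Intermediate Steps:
-(1334 + 489) = -1*1823 = -1823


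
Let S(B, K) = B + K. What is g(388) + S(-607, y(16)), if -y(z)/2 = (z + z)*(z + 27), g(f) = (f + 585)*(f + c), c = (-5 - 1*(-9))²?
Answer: 389733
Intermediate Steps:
c = 16 (c = (-5 + 9)² = 4² = 16)
g(f) = (16 + f)*(585 + f) (g(f) = (f + 585)*(f + 16) = (585 + f)*(16 + f) = (16 + f)*(585 + f))
y(z) = -4*z*(27 + z) (y(z) = -2*(z + z)*(z + 27) = -2*2*z*(27 + z) = -4*z*(27 + z))
g(388) + S(-607, y(16)) = (9360 + 388² + 601*388) + (-607 - 4*16*(27 + 16)) = (9360 + 150544 + 233188) + (-607 - 4*16*43) = 393092 + (-607 - 2752) = 393092 - 3359 = 389733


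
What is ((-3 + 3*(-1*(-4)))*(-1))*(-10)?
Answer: 90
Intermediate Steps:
((-3 + 3*(-1*(-4)))*(-1))*(-10) = ((-3 + 3*4)*(-1))*(-10) = ((-3 + 12)*(-1))*(-10) = (9*(-1))*(-10) = -9*(-10) = 90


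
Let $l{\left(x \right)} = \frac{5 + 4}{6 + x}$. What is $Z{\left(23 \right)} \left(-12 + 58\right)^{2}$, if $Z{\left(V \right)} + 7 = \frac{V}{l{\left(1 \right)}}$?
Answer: $\frac{207368}{9} \approx 23041.0$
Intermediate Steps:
$l{\left(x \right)} = \frac{9}{6 + x}$
$Z{\left(V \right)} = -7 + \frac{7 V}{9}$ ($Z{\left(V \right)} = -7 + \frac{V}{9 \frac{1}{6 + 1}} = -7 + \frac{V}{9 \cdot \frac{1}{7}} = -7 + \frac{V}{\frac{9}{7}} = -7 + V \frac{7}{9} = -7 + \frac{7 V}{9}$)
$Z{\left(23 \right)} \left(-12 + 58\right)^{2} = \left(-7 + \frac{7}{9} \cdot 23\right) \left(-12 + 58\right)^{2} = \left(-7 + \frac{161}{9}\right) 46^{2} = \frac{98}{9} \cdot 2116 = \frac{207368}{9}$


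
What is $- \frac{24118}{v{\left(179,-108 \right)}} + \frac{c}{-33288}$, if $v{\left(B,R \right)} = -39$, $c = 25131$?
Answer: $\frac{267286625}{432744} \approx 617.66$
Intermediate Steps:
$- \frac{24118}{v{\left(179,-108 \right)}} + \frac{c}{-33288} = - \frac{24118}{-39} + \frac{25131}{-33288} = \left(-24118\right) \left(- \frac{1}{39}\right) + 25131 \left(- \frac{1}{33288}\right) = \frac{24118}{39} - \frac{8377}{11096} = \frac{267286625}{432744}$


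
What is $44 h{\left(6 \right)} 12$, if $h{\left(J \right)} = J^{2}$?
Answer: $19008$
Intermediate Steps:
$44 h{\left(6 \right)} 12 = 44 \cdot 6^{2} \cdot 12 = 44 \cdot 36 \cdot 12 = 1584 \cdot 12 = 19008$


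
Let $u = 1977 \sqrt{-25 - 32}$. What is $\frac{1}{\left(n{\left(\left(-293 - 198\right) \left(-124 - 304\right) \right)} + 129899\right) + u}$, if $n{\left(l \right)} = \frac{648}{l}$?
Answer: $\frac{358538962707725}{47188773985745304082} - \frac{5456789601513 i \sqrt{57}}{47188773985745304082} \approx 7.598 \cdot 10^{-6} - 8.7304 \cdot 10^{-7} i$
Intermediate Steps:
$u = 1977 i \sqrt{57}$ ($u = 1977 \sqrt{-57} = 1977 i \sqrt{57} \approx 14926.0 i$)
$\frac{1}{\left(n{\left(\left(-293 - 198\right) \left(-124 - 304\right) \right)} + 129899\right) + u} = \frac{1}{\left(\frac{648}{\left(-293 - 198\right) \left(-124 - 304\right)} + 129899\right) + 1977 i \sqrt{57}} = \frac{1}{\left(\frac{648}{\left(-491\right) \left(-428\right)} + 129899\right) + 1977 i \sqrt{57}} = \frac{1}{\left(\frac{648}{210148} + 129899\right) + 1977 i \sqrt{57}} = \frac{1}{\left(648 \cdot \frac{1}{210148} + 129899\right) + 1977 i \sqrt{57}} = \frac{1}{\left(\frac{162}{52537} + 129899\right) + 1977 i \sqrt{57}} = \frac{1}{\frac{6824503925}{52537} + 1977 i \sqrt{57}}$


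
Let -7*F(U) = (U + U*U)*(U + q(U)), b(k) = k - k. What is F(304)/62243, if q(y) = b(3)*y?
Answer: -28186880/435701 ≈ -64.693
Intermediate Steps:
b(k) = 0
q(y) = 0 (q(y) = 0*y = 0)
F(U) = -U*(U + U²)/7 (F(U) = -(U + U*U)*(U + 0)/7 = -(U + U²)*U/7 = -U*(U + U²)/7)
F(304)/62243 = -⅐*304²*(1 + 304)/62243 = -⅐*92416*305*(1/62243) = -28186880/7*1/62243 = -28186880/435701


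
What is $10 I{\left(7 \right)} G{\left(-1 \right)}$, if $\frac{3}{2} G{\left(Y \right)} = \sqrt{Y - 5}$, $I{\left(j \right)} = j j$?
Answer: $\frac{980 i \sqrt{6}}{3} \approx 800.17 i$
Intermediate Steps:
$I{\left(j \right)} = j^{2}$
$G{\left(Y \right)} = \frac{2 \sqrt{-5 + Y}}{3}$ ($G{\left(Y \right)} = \frac{2 \sqrt{Y - 5}}{3} = \frac{2 \sqrt{-5 + Y}}{3}$)
$10 I{\left(7 \right)} G{\left(-1 \right)} = 10 \cdot 7^{2} \frac{2 \sqrt{-5 - 1}}{3} = 10 \cdot 49 \frac{2 \sqrt{-6}}{3} = 490 \frac{2 i \sqrt{6}}{3} = \frac{980 i \sqrt{6}}{3}$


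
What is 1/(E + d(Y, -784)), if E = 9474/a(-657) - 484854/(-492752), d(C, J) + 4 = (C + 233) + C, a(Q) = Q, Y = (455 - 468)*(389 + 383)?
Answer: -53956344/1071380697887 ≈ -5.0362e-5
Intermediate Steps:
Y = -10036 (Y = -13*772 = -10036)
d(C, J) = 229 + 2*C (d(C, J) = -4 + ((C + 233) + C) = -4 + ((233 + C) + C) = -4 + (233 + 2*C) = 229 + 2*C)
E = -724963895/53956344 (E = 9474/(-657) - 484854/(-492752) = 9474*(-1/657) - 484854*(-1/492752) = -3158/219 + 242427/246376 = -724963895/53956344 ≈ -13.436)
1/(E + d(Y, -784)) = 1/(-724963895/53956344 + (229 + 2*(-10036))) = 1/(-724963895/53956344 + (229 - 20072)) = 1/(-724963895/53956344 - 19843) = 1/(-1071380697887/53956344) = -53956344/1071380697887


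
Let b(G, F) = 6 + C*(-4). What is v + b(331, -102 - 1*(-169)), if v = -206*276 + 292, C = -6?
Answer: -56534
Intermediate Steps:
b(G, F) = 30 (b(G, F) = 6 - 6*(-4) = 6 + 24 = 30)
v = -56564 (v = -56856 + 292 = -56564)
v + b(331, -102 - 1*(-169)) = -56564 + 30 = -56534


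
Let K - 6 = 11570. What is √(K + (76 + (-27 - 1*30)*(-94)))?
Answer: 9*√210 ≈ 130.42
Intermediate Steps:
K = 11576 (K = 6 + 11570 = 11576)
√(K + (76 + (-27 - 1*30)*(-94))) = √(11576 + (76 + (-27 - 1*30)*(-94))) = √(11576 + (76 + (-27 - 30)*(-94))) = √(11576 + (76 - 57*(-94))) = √(11576 + (76 + 5358)) = √(11576 + 5434) = √17010 = 9*√210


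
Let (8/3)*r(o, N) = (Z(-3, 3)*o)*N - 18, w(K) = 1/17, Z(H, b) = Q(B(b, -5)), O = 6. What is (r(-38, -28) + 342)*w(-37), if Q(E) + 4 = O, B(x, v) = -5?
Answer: 4533/68 ≈ 66.662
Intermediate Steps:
Q(E) = 2 (Q(E) = -4 + 6 = 2)
Z(H, b) = 2
w(K) = 1/17
r(o, N) = -27/4 + 3*N*o/4 (r(o, N) = 3*((2*o)*N - 18)/8 = 3*(2*N*o - 18)/8 = 3*(-18 + 2*N*o)/8 = -27/4 + 3*N*o/4)
(r(-38, -28) + 342)*w(-37) = ((-27/4 + (3/4)*(-28)*(-38)) + 342)*(1/17) = ((-27/4 + 798) + 342)*(1/17) = (3165/4 + 342)*(1/17) = (4533/4)*(1/17) = 4533/68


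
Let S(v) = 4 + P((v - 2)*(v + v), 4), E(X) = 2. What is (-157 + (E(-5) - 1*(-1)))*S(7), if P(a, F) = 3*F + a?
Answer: -13244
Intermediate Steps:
P(a, F) = a + 3*F
S(v) = 16 + 2*v*(-2 + v) (S(v) = 4 + ((v - 2)*(v + v) + 3*4) = 4 + ((-2 + v)*(2*v) + 12) = 4 + (2*v*(-2 + v) + 12) = 4 + (12 + 2*v*(-2 + v)) = 16 + 2*v*(-2 + v))
(-157 + (E(-5) - 1*(-1)))*S(7) = (-157 + (2 - 1*(-1)))*(16 + 2*7*(-2 + 7)) = (-157 + (2 + 1))*(16 + 2*7*5) = (-157 + 3)*(16 + 70) = -154*86 = -13244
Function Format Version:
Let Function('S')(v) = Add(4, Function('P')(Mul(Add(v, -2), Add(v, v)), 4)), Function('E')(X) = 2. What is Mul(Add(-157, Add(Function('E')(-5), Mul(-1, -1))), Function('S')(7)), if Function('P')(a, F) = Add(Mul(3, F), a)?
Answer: -13244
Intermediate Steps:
Function('P')(a, F) = Add(a, Mul(3, F))
Function('S')(v) = Add(16, Mul(2, v, Add(-2, v))) (Function('S')(v) = Add(4, Add(Mul(Add(v, -2), Add(v, v)), Mul(3, 4))) = Add(4, Add(Mul(Add(-2, v), Mul(2, v)), 12)) = Add(4, Add(Mul(2, v, Add(-2, v)), 12)) = Add(4, Add(12, Mul(2, v, Add(-2, v)))) = Add(16, Mul(2, v, Add(-2, v))))
Mul(Add(-157, Add(Function('E')(-5), Mul(-1, -1))), Function('S')(7)) = Mul(Add(-157, Add(2, Mul(-1, -1))), Add(16, Mul(2, 7, Add(-2, 7)))) = Mul(Add(-157, Add(2, 1)), Add(16, Mul(2, 7, 5))) = Mul(Add(-157, 3), Add(16, 70)) = Mul(-154, 86) = -13244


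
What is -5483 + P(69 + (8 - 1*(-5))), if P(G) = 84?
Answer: -5399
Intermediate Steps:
-5483 + P(69 + (8 - 1*(-5))) = -5483 + 84 = -5399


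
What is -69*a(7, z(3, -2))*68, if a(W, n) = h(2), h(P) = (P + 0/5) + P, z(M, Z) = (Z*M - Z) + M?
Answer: -18768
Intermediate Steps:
z(M, Z) = M - Z + M*Z (z(M, Z) = (M*Z - Z) + M = (-Z + M*Z) + M = M - Z + M*Z)
h(P) = 2*P (h(P) = (P + 0*(⅕)) + P = (P + 0) + P = P + P = 2*P)
a(W, n) = 4 (a(W, n) = 2*2 = 4)
-69*a(7, z(3, -2))*68 = -69*4*68 = -276*68 = -18768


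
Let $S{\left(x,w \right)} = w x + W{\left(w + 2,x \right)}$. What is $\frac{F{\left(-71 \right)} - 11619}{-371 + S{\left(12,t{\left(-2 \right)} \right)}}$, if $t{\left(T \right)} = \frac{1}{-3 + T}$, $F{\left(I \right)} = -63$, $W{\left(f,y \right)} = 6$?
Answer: $\frac{5310}{167} \approx 31.796$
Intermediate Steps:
$S{\left(x,w \right)} = 6 + w x$ ($S{\left(x,w \right)} = w x + 6 = 6 + w x$)
$\frac{F{\left(-71 \right)} - 11619}{-371 + S{\left(12,t{\left(-2 \right)} \right)}} = \frac{-63 - 11619}{-371 + \left(6 + \frac{1}{-3 - 2} \cdot 12\right)} = \frac{-63 - 11619}{-371 + \left(6 + \frac{1}{-5} \cdot 12\right)} = \frac{1}{-371 + \left(6 - \frac{12}{5}\right)} \left(-11682\right) = \frac{1}{-371 + \frac{18}{5}} \left(-11682\right) = \frac{1}{- \frac{1837}{5}} \left(-11682\right) = \left(- \frac{5}{1837}\right) \left(-11682\right) = \frac{5310}{167}$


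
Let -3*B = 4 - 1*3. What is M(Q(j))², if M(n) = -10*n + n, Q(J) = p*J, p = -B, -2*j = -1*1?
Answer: 9/4 ≈ 2.2500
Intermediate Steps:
B = -⅓ (B = -(4 - 1*3)/3 = -(4 - 3)/3 = -⅓*1 = -⅓ ≈ -0.33333)
j = ½ (j = -(-1)/2 = -½*(-1) = ½ ≈ 0.50000)
p = ⅓ (p = -1*(-⅓) = ⅓ ≈ 0.33333)
Q(J) = J/3
M(n) = -9*n
M(Q(j))² = (-3/2)² = 9/4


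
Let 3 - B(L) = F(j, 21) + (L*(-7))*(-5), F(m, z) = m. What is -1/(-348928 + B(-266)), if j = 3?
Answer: 1/339618 ≈ 2.9445e-6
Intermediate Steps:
B(L) = -35*L (B(L) = 3 - (3 + (L*(-7))*(-5)) = 3 - (3 - 7*L*(-5)) = 3 - (3 + 35*L) = 3 + (-3 - 35*L) = -35*L)
-1/(-348928 + B(-266)) = -1/(-348928 - 35*(-266)) = -1/(-348928 + 9310) = -1/(-339618) = -1*(-1/339618) = 1/339618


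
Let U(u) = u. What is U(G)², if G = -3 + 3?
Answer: 0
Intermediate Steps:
G = 0
U(G)² = 0² = 0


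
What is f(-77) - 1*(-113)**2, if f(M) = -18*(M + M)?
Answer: -9997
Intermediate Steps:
f(M) = -36*M
f(-77) - 1*(-113)**2 = -36*(-77) - 1*(-113)**2 = 2772 - 1*12769 = 2772 - 12769 = -9997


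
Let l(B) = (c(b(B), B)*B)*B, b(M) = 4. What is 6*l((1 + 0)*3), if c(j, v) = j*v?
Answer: 648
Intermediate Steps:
l(B) = 4*B³ (l(B) = ((4*B)*B)*B = (4*B²)*B = 4*B³)
6*l((1 + 0)*3) = 6*(4*((1 + 0)*3)³) = 6*(4*(1*3)³) = 6*(4*3³) = 6*(4*27) = 6*108 = 648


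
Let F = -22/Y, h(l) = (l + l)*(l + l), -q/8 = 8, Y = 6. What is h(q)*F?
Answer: -180224/3 ≈ -60075.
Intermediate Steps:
q = -64 (q = -8*8 = -64)
h(l) = 4*l² (h(l) = (2*l)*(2*l) = 4*l²)
F = -11/3 (F = -22/6 = -22*⅙ = -11/3 ≈ -3.6667)
h(q)*F = (4*(-64)²)*(-11/3) = (4*4096)*(-11/3) = 16384*(-11/3) = -180224/3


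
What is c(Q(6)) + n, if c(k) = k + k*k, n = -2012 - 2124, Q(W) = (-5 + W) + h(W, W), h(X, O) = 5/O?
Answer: -148709/36 ≈ -4130.8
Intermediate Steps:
Q(W) = -5 + W + 5/W (Q(W) = (-5 + W) + 5/W = -5 + W + 5/W)
n = -4136
c(k) = k + k**2
c(Q(6)) + n = (-5 + 6 + 5/6)*(1 + (-5 + 6 + 5/6)) - 4136 = 11*(1 + 11/6)/6 - 4136 = (11/6)*(17/6) - 4136 = 187/36 - 4136 = -148709/36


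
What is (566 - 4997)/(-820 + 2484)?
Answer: -4431/1664 ≈ -2.6629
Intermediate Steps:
(566 - 4997)/(-820 + 2484) = -4431/1664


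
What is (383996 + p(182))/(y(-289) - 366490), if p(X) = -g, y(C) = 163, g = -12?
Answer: -384008/366327 ≈ -1.0483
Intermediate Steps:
p(X) = 12 (p(X) = -1*(-12) = 12)
(383996 + p(182))/(y(-289) - 366490) = (383996 + 12)/(163 - 366490) = 384008/(-366327) = 384008*(-1/366327) = -384008/366327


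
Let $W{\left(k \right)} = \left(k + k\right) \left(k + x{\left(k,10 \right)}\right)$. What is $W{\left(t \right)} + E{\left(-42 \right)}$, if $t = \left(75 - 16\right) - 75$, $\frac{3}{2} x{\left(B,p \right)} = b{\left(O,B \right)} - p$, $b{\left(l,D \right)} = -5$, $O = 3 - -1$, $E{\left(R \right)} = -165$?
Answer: $667$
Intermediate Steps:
$O = 4$ ($O = 3 + 1 = 4$)
$x{\left(B,p \right)} = - \frac{10}{3} - \frac{2 p}{3}$ ($x{\left(B,p \right)} = \frac{2 \left(-5 - p\right)}{3} = - \frac{10}{3} - \frac{2 p}{3}$)
$t = -16$ ($t = 59 - 75 = -16$)
$W{\left(k \right)} = 2 k \left(-10 + k\right)$ ($W{\left(k \right)} = \left(k + k\right) \left(k - 10\right) = 2 k \left(k - 10\right) = 2 k \left(-10 + k\right)$)
$W{\left(t \right)} + E{\left(-42 \right)} = 2 \left(-16\right) \left(-10 - 16\right) - 165 = 2 \left(-16\right) \left(-26\right) - 165 = 832 - 165 = 667$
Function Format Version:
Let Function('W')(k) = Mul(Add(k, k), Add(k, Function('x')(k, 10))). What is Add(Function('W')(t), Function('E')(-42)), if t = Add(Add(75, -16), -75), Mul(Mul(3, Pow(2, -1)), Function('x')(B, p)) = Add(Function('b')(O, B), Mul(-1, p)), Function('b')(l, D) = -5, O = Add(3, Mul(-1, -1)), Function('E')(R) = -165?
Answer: 667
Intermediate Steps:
O = 4 (O = Add(3, 1) = 4)
Function('x')(B, p) = Add(Rational(-10, 3), Mul(Rational(-2, 3), p)) (Function('x')(B, p) = Mul(Rational(2, 3), Add(-5, Mul(-1, p))) = Add(Rational(-10, 3), Mul(Rational(-2, 3), p)))
t = -16 (t = Add(59, -75) = -16)
Function('W')(k) = Mul(2, k, Add(-10, k)) (Function('W')(k) = Mul(Add(k, k), Add(k, Add(Rational(-10, 3), Mul(Rational(-2, 3), 10)))) = Mul(Mul(2, k), Add(k, Add(Rational(-10, 3), Rational(-20, 3)))) = Mul(Mul(2, k), Add(k, -10)) = Mul(Mul(2, k), Add(-10, k)) = Mul(2, k, Add(-10, k)))
Add(Function('W')(t), Function('E')(-42)) = Add(Mul(2, -16, Add(-10, -16)), -165) = Add(Mul(2, -16, -26), -165) = Add(832, -165) = 667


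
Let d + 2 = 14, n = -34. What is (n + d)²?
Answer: 484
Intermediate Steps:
d = 12 (d = -2 + 14 = 12)
(n + d)² = (-34 + 12)² = (-22)² = 484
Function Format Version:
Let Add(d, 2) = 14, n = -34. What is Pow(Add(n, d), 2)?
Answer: 484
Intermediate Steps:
d = 12 (d = Add(-2, 14) = 12)
Pow(Add(n, d), 2) = Pow(Add(-34, 12), 2) = Pow(-22, 2) = 484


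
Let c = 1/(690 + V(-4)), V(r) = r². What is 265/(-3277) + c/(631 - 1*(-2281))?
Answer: -544802803/6737092544 ≈ -0.080866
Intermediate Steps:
c = 1/706 (c = 1/(690 + (-4)²) = 1/(690 + 16) = 1/706 ≈ 0.0014164)
265/(-3277) + c/(631 - 1*(-2281)) = 265/(-3277) + 1/(706*(631 - 1*(-2281))) = 265*(-1/3277) + 1/(706*(631 + 2281)) = -265/3277 + (1/706)/2912 = -265/3277 + (1/706)*(1/2912) = -265/3277 + 1/2055872 = -544802803/6737092544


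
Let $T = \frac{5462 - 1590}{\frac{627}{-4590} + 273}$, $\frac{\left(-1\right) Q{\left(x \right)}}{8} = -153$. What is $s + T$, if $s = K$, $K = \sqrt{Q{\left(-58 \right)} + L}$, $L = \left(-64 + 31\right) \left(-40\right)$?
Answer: $\frac{5924160}{417481} + 4 \sqrt{159} \approx 64.628$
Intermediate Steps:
$Q{\left(x \right)} = 1224$ ($Q{\left(x \right)} = \left(-8\right) \left(-153\right) = 1224$)
$L = 1320$ ($L = \left(-33\right) \left(-40\right) = 1320$)
$T = \frac{5924160}{417481}$ ($T = \frac{3872}{627 \left(- \frac{1}{4590}\right) + 273} = \frac{3872}{- \frac{209}{1530} + 273} = \frac{3872}{\frac{417481}{1530}} = 3872 \cdot \frac{1530}{417481} = \frac{5924160}{417481} \approx 14.19$)
$K = 4 \sqrt{159}$ ($K = \sqrt{1224 + 1320} = \sqrt{2544} = 4 \sqrt{159} \approx 50.438$)
$s = 4 \sqrt{159} \approx 50.438$
$s + T = 4 \sqrt{159} + \frac{5924160}{417481} = \frac{5924160}{417481} + 4 \sqrt{159}$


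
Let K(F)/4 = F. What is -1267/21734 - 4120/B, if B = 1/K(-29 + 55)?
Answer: -9312585587/21734 ≈ -4.2848e+5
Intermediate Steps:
K(F) = 4*F
B = 1/104 (B = 1/(4*(-29 + 55)) = 1/(4*26) = 1/104 ≈ 0.0096154)
-1267/21734 - 4120/B = -1267/21734 - 4120/1/104 = -1267*1/21734 - 4120*104 = -1267/21734 - 428480 = -9312585587/21734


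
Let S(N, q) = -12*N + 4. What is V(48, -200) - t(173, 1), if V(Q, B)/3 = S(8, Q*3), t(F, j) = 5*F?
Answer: -1141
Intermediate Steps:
S(N, q) = 4 - 12*N
V(Q, B) = -276 (V(Q, B) = 3*(4 - 12*8) = 3*(4 - 96) = 3*(-92) = -276)
V(48, -200) - t(173, 1) = -276 - 5*173 = -276 - 1*865 = -276 - 865 = -1141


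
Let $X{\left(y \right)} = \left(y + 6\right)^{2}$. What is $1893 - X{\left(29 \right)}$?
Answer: $668$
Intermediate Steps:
$X{\left(y \right)} = \left(6 + y\right)^{2}$
$1893 - X{\left(29 \right)} = 1893 - \left(6 + 29\right)^{2} = 1893 - 35^{2} = 1893 - 1225 = 668$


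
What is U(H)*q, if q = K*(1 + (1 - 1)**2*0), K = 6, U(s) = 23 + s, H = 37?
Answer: 360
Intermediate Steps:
q = 6 (q = 6*(1 + (1 - 1)**2*0) = 6*(1 + 0**2*0) = 6*(1 + 0*0) = 6*(1 + 0) = 6*1 = 6)
U(H)*q = (23 + 37)*6 = 60*6 = 360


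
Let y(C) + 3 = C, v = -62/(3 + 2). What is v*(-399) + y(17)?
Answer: 24808/5 ≈ 4961.6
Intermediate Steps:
v = -62/5 ≈ -12.400
y(C) = -3 + C
v*(-399) + y(17) = -62/5*(-399) + (-3 + 17) = 24738/5 + 14 = 24808/5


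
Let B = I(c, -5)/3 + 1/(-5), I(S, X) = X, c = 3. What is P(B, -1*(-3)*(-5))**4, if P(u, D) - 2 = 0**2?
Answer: 16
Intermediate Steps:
B = -28/15 (B = -5/3 + 1/(-5) = -5*1/3 + 1*(-1/5) = -5/3 - 1/5 = -28/15 ≈ -1.8667)
P(u, D) = 2 (P(u, D) = 2 + 0**2 = 2 + 0 = 2)
P(B, -1*(-3)*(-5))**4 = 2**4 = 16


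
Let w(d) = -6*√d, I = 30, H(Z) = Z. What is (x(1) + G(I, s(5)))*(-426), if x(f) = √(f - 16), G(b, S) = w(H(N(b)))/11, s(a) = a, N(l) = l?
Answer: 2556*√30/11 - 426*I*√15 ≈ 1272.7 - 1649.9*I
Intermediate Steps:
G(b, S) = -6*√b/11
x(f) = √(-16 + f)
(x(1) + G(I, s(5)))*(-426) = (√(-16 + 1) - 6*√30/11)*(-426) = (√(-15) - 6*√30/11)*(-426) = (I*√15 - 6*√30/11)*(-426) = (-6*√30/11 + I*√15)*(-426) = 2556*√30/11 - 426*I*√15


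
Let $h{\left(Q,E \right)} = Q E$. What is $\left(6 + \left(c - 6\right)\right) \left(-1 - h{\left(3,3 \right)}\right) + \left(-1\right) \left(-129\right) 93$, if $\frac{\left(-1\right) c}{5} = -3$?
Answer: $11847$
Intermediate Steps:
$c = 15$ ($c = \left(-5\right) \left(-3\right) = 15$)
$h{\left(Q,E \right)} = E Q$
$\left(6 + \left(c - 6\right)\right) \left(-1 - h{\left(3,3 \right)}\right) + \left(-1\right) \left(-129\right) 93 = \left(6 + \left(15 - 6\right)\right) \left(-1 - 3 \cdot 3\right) + \left(-1\right) \left(-129\right) 93 = \left(6 + \left(15 - 6\right)\right) \left(-1 - 9\right) + 129 \cdot 93 = \left(6 + 9\right) \left(-1 - 9\right) + 11997 = 15 \left(-10\right) + 11997 = -150 + 11997 = 11847$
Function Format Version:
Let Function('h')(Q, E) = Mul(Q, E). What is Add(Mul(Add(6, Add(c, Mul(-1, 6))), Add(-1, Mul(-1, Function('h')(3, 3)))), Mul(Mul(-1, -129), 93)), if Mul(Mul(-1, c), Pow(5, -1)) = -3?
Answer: 11847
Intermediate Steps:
c = 15 (c = Mul(-5, -3) = 15)
Function('h')(Q, E) = Mul(E, Q)
Add(Mul(Add(6, Add(c, Mul(-1, 6))), Add(-1, Mul(-1, Function('h')(3, 3)))), Mul(Mul(-1, -129), 93)) = Add(Mul(Add(6, Add(15, Mul(-1, 6))), Add(-1, Mul(-1, Mul(3, 3)))), Mul(Mul(-1, -129), 93)) = Add(Mul(Add(6, Add(15, -6)), Add(-1, Mul(-1, 9))), Mul(129, 93)) = Add(Mul(Add(6, 9), Add(-1, -9)), 11997) = Add(Mul(15, -10), 11997) = Add(-150, 11997) = 11847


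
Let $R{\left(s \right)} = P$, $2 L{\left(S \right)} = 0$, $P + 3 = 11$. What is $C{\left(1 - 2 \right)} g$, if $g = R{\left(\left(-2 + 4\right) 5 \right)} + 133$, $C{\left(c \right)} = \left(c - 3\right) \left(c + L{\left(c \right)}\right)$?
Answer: $564$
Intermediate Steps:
$P = 8$ ($P = -3 + 11 = 8$)
$L{\left(S \right)} = 0$ ($L{\left(S \right)} = \frac{1}{2} \cdot 0 = 0$)
$R{\left(s \right)} = 8$
$C{\left(c \right)} = c \left(-3 + c\right)$ ($C{\left(c \right)} = \left(c - 3\right) \left(c + 0\right) = \left(-3 + c\right) c = c \left(-3 + c\right)$)
$g = 141$ ($g = 8 + 133 = 141$)
$C{\left(1 - 2 \right)} g = \left(1 - 2\right) \left(-3 + \left(1 - 2\right)\right) 141 = - (-3 - 1) 141 = \left(-1\right) \left(-4\right) 141 = 4 \cdot 141 = 564$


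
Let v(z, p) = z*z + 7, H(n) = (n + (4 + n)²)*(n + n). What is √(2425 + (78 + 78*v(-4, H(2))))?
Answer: √4297 ≈ 65.552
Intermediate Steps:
H(n) = 2*n*(n + (4 + n)²) (H(n) = (n + (4 + n)²)*(2*n) = 2*n*(n + (4 + n)²))
v(z, p) = 7 + z² (v(z, p) = z² + 7 = 7 + z²)
√(2425 + (78 + 78*v(-4, H(2)))) = √(2425 + (78 + 78*(7 + (-4)²))) = √(2425 + (78 + 78*(7 + 16))) = √(2425 + (78 + 78*23)) = √(2425 + (78 + 1794)) = √(2425 + 1872) = √4297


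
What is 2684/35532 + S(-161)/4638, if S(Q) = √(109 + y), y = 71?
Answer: 671/8883 + √5/773 ≈ 0.078430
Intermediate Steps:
S(Q) = 6*√5 (S(Q) = √(109 + 71) = √180 = 6*√5)
2684/35532 + S(-161)/4638 = 2684/35532 + (6*√5)/4638 = 2684*(1/35532) + (6*√5)*(1/4638) = 671/8883 + √5/773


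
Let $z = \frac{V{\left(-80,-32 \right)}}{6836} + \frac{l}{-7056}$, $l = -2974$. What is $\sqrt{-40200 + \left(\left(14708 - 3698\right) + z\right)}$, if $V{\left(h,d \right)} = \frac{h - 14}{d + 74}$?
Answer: $\frac{i \sqrt{601548331361678}}{143556} \approx 170.85 i$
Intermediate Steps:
$V{\left(h,d \right)} = \frac{-14 + h}{74 + d}$
$z = \frac{2539309}{6029352}$ ($z = \frac{\frac{1}{74 - 32} \left(-14 - 80\right)}{6836} - \frac{2974}{-7056} = \frac{1}{42} \left(-94\right) \frac{1}{6836} - - \frac{1487}{3528} = \frac{1}{42} \left(-94\right) \frac{1}{6836} + \frac{1487}{3528} = \left(- \frac{47}{21}\right) \frac{1}{6836} + \frac{1487}{3528} = - \frac{47}{143556} + \frac{1487}{3528} = \frac{2539309}{6029352} \approx 0.42116$)
$\sqrt{-40200 + \left(\left(14708 - 3698\right) + z\right)} = \sqrt{-40200 + \left(\left(14708 - 3698\right) + \frac{2539309}{6029352}\right)} = \sqrt{-40200 + \left(11010 + \frac{2539309}{6029352}\right)} = \sqrt{-40200 + \frac{66385704829}{6029352}} = \sqrt{- \frac{175994245571}{6029352}} = \frac{i \sqrt{601548331361678}}{143556}$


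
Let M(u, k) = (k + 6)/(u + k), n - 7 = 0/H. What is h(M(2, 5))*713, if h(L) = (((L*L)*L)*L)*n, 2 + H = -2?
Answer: 10439033/343 ≈ 30435.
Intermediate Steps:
H = -4 (H = -2 - 2 = -4)
n = 7 (n = 7 + 0/(-4) = 7 + 0*(-¼) = 7 + 0 = 7)
M(u, k) = (6 + k)/(k + u)
h(L) = 7*L⁴ (h(L) = (((L*L)*L)*L)*7 = ((L²*L)*L)*7 = (L³*L)*7 = L⁴*7 = 7*L⁴)
h(M(2, 5))*713 = (7*((6 + 5)/(5 + 2))⁴)*713 = (7*(11/7)⁴)*713 = (7*(14641/2401))*713 = (14641/343)*713 = 10439033/343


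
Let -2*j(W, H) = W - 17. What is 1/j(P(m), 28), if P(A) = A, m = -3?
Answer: ⅒ ≈ 0.10000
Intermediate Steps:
j(W, H) = 17/2 - W/2 (j(W, H) = -(W - 17)/2 = -(-17 + W)/2 = 17/2 - W/2)
1/j(P(m), 28) = 1/(17/2 - ½*(-3)) = 1/(17/2 + 3/2) = 1/10 = ⅒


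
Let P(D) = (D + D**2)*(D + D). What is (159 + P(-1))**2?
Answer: 25281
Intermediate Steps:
P(D) = 2*D*(D + D**2) (P(D) = (D + D**2)*(2*D) = 2*D*(D + D**2))
(159 + P(-1))**2 = (159 + 2*(-1)**2*(1 - 1))**2 = (159 + 2*1*0)**2 = (159 + 0)**2 = 159**2 = 25281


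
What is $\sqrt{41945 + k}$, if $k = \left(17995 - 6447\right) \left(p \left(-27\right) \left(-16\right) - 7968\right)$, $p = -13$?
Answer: $i \sqrt{156826087} \approx 12523.0 i$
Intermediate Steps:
$k = -156868032$ ($k = \left(17995 - 6447\right) \left(\left(-13\right) \left(-27\right) \left(-16\right) - 7968\right) = 11548 \left(351 \left(-16\right) - 7968\right) = 11548 \left(-5616 - 7968\right) = 11548 \left(-13584\right) = -156868032$)
$\sqrt{41945 + k} = \sqrt{41945 - 156868032} = \sqrt{-156826087} = i \sqrt{156826087}$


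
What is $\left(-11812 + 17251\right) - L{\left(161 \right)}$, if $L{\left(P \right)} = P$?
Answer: $5278$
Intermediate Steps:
$\left(-11812 + 17251\right) - L{\left(161 \right)} = \left(-11812 + 17251\right) - 161 = 5439 - 161 = 5278$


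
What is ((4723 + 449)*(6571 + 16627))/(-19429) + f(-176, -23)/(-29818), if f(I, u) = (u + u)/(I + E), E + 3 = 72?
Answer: -191399744521595/30994364827 ≈ -6175.3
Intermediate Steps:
E = 69 (E = -3 + 72 = 69)
f(I, u) = 2*u/(69 + I) (f(I, u) = (u + u)/(I + 69) = (2*u)/(69 + I) = 2*u/(69 + I))
((4723 + 449)*(6571 + 16627))/(-19429) + f(-176, -23)/(-29818) = ((4723 + 449)*(6571 + 16627))/(-19429) + (2*(-23)/(69 - 176))/(-29818) = (5172*23198)*(-1/19429) + (2*(-23)/(-107))*(-1/29818) = 119980056*(-1/19429) + (2*(-23)*(-1/107))*(-1/29818) = -119980056/19429 + (46/107)*(-1/29818) = -119980056/19429 - 23/1595263 = -191399744521595/30994364827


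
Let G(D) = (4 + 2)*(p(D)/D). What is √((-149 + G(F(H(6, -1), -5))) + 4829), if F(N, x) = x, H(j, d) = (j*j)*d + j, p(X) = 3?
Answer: 3*√12990/5 ≈ 68.384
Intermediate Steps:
H(j, d) = j + d*j² (H(j, d) = j²*d + j = d*j² + j = j + d*j²)
G(D) = 18/D (G(D) = (4 + 2)*(3/D) = 6*(3/D) = 18/D)
√((-149 + G(F(H(6, -1), -5))) + 4829) = √((-149 + 18/(-5)) + 4829) = √((-149 + 18*(-⅕)) + 4829) = √((-149 - 18/5) + 4829) = √(-763/5 + 4829) = √(23382/5) = 3*√12990/5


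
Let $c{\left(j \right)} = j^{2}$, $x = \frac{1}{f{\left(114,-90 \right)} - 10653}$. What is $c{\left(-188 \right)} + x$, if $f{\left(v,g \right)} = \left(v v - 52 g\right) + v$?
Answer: $\frac{252250129}{7137} \approx 35344.0$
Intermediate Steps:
$f{\left(v,g \right)} = v + v^{2} - 52 g$ ($f{\left(v,g \right)} = \left(v^{2} - 52 g\right) + v = v + v^{2} - 52 g$)
$x = \frac{1}{7137}$ ($x = \frac{1}{\left(114 + 114^{2} - -4680\right) - 10653} = \frac{1}{\left(114 + 12996 + 4680\right) - 10653} = \frac{1}{17790 - 10653} = \frac{1}{7137} \approx 0.00014011$)
$c{\left(-188 \right)} + x = \left(-188\right)^{2} + \frac{1}{7137} = 35344 + \frac{1}{7137} = \frac{252250129}{7137}$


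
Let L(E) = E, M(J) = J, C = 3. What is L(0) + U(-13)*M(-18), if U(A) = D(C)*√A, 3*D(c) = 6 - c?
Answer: -18*I*√13 ≈ -64.9*I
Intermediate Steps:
D(c) = 2 - c/3 (D(c) = (6 - c)/3 = 2 - c/3)
U(A) = √A (U(A) = (2 - ⅓*3)*√A = (2 - 1)*√A = 1*√A = √A)
L(0) + U(-13)*M(-18) = 0 + √(-13)*(-18) = 0 + (I*√13)*(-18) = 0 - 18*I*√13 = -18*I*√13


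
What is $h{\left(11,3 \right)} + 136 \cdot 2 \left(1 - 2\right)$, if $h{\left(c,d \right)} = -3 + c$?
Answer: $-264$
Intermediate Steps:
$h{\left(11,3 \right)} + 136 \cdot 2 \left(1 - 2\right) = \left(-3 + 11\right) + 136 \cdot 2 \left(1 - 2\right) = 8 + 136 \cdot 2 \left(-1\right) = 8 + 136 \left(-2\right) = 8 - 272 = -264$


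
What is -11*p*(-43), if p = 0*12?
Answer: 0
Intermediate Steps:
p = 0
-11*p*(-43) = -11*0*(-43) = 0*(-43) = 0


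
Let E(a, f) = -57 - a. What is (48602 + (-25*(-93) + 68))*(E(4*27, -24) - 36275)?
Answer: -1858257800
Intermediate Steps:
(48602 + (-25*(-93) + 68))*(E(4*27, -24) - 36275) = (48602 + (-25*(-93) + 68))*((-57 - 4*27) - 36275) = (48602 + (2325 + 68))*((-57 - 1*108) - 36275) = (48602 + 2393)*((-57 - 108) - 36275) = 50995*(-165 - 36275) = 50995*(-36440) = -1858257800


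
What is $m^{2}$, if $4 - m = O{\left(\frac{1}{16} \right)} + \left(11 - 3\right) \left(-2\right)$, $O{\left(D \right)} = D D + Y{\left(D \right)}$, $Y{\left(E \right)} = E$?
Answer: $\frac{26040609}{65536} \approx 397.35$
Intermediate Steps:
$O{\left(D \right)} = D + D^{2}$ ($O{\left(D \right)} = D D + D = D^{2} + D = D + D^{2}$)
$m = \frac{5103}{256}$ ($m = 4 - \left(\frac{1 + \frac{1}{16}}{16} + \left(11 - 3\right) \left(-2\right)\right) = 4 - \left(\frac{1 + \frac{1}{16}}{16} + 8 \left(-2\right)\right) = 4 - \left(\frac{1}{16} \cdot \frac{17}{16} - 16\right) = 4 - \left(\frac{17}{256} - 16\right) = 4 - - \frac{4079}{256} = 4 + \frac{4079}{256} = \frac{5103}{256} \approx 19.934$)
$m^{2} = \left(\frac{5103}{256}\right)^{2} = \frac{26040609}{65536}$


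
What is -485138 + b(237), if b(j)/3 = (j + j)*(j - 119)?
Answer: -317342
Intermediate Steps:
b(j) = 6*j*(-119 + j) (b(j) = 3*((j + j)*(j - 119)) = 3*((2*j)*(-119 + j)) = 3*(2*j*(-119 + j)) = 6*j*(-119 + j))
-485138 + b(237) = -485138 + 6*237*(-119 + 237) = -485138 + 6*237*118 = -485138 + 167796 = -317342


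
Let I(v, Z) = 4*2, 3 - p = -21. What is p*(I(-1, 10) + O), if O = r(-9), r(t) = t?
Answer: -24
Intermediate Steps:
p = 24 (p = 3 - 1*(-21) = 3 + 21 = 24)
I(v, Z) = 8
O = -9
p*(I(-1, 10) + O) = 24*(8 - 9) = 24*(-1) = -24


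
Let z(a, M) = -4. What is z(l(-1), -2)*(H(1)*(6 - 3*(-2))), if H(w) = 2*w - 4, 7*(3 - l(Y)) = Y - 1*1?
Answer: 96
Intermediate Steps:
l(Y) = 22/7 - Y/7 (l(Y) = 3 - (Y - 1*1)/7 = 3 - (Y - 1)/7 = 3 - (-1 + Y)/7 = 3 + (⅐ - Y/7) = 22/7 - Y/7)
H(w) = -4 + 2*w
z(l(-1), -2)*(H(1)*(6 - 3*(-2))) = -4*(-4 + 2*1)*(6 - 3*(-2)) = -4*(-4 + 2)*(6 + 6) = -(-8)*12 = -4*(-24) = 96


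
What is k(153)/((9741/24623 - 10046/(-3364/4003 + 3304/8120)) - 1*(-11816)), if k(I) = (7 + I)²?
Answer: 158597649126400/216783122685957 ≈ 0.73160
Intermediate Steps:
k(153)/((9741/24623 - 10046/(-3364/4003 + 3304/8120)) - 1*(-11816)) = (7 + 153)²/((9741/24623 - 10046/(-3364/4003 + 3304/8120)) - 1*(-11816)) = 160²/((9741*(1/24623) - 10046/(-3364*1/4003 + 3304*(1/8120))) + 11816) = 25600/((9741/24623 - 10046/(-3364/4003 + 59/145)) + 11816) = 25600/((9741/24623 - 10046/(-251603/580435)) + 11816) = 25600/((9741/24623 - 10046*(-580435/251603)) + 11816) = 25600/((9741/24623 + 5831050010/251603) + 11816) = 25600/(143580395261053/6195220669 + 11816) = 25600/(216783122685957/6195220669) = 25600*(6195220669/216783122685957) = 158597649126400/216783122685957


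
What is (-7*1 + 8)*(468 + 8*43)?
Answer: 812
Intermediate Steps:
(-7*1 + 8)*(468 + 8*43) = (-7 + 8)*(468 + 344) = 1*812 = 812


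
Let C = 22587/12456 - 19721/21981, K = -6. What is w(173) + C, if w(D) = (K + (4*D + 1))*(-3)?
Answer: -20890420275/10140568 ≈ -2060.1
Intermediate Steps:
w(D) = 15 - 12*D (w(D) = (-6 + (4*D + 1))*(-3) = (-6 + (1 + 4*D))*(-3) = (-5 + 4*D)*(-3) = 15 - 12*D)
C = 9290373/10140568 (C = 22587*(1/12456) - 19721*1/21981 = 7529/4152 - 19721/21981 = 9290373/10140568 ≈ 0.91616)
w(173) + C = (15 - 12*173) + 9290373/10140568 = (15 - 2076) + 9290373/10140568 = -2061 + 9290373/10140568 = -20890420275/10140568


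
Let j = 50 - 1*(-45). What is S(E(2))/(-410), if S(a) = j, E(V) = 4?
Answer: -19/82 ≈ -0.23171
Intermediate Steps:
j = 95 (j = 50 + 45 = 95)
S(a) = 95
S(E(2))/(-410) = 95/(-410) = 95*(-1/410) = -19/82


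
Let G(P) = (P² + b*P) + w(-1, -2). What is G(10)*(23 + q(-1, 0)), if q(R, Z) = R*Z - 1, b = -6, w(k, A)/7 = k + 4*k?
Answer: 110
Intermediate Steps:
w(k, A) = 35*k (w(k, A) = 7*(k + 4*k) = 7*(5*k) = 35*k)
G(P) = -35 + P² - 6*P (G(P) = (P² - 6*P) + 35*(-1) = (P² - 6*P) - 35 = -35 + P² - 6*P)
q(R, Z) = -1 + R*Z
G(10)*(23 + q(-1, 0)) = (-35 + 10² - 6*10)*(23 + (-1 - 1*0)) = (-35 + 100 - 60)*(23 + (-1 + 0)) = 5*(23 - 1) = 5*22 = 110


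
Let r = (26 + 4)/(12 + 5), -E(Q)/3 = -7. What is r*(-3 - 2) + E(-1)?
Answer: 207/17 ≈ 12.176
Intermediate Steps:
E(Q) = 21 (E(Q) = -3*(-7) = 21)
r = 30/17 ≈ 1.7647
r*(-3 - 2) + E(-1) = 30*(-3 - 2)/17 + 21 = (30/17)*(-5) + 21 = -150/17 + 21 = 207/17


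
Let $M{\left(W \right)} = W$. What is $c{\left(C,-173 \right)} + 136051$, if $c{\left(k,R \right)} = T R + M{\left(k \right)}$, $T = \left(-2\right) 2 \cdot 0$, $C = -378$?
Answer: $135673$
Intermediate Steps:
$T = 0$ ($T = \left(-4\right) 0 = 0$)
$c{\left(k,R \right)} = k$ ($c{\left(k,R \right)} = 0 R + k = 0 + k = k$)
$c{\left(C,-173 \right)} + 136051 = -378 + 136051 = 135673$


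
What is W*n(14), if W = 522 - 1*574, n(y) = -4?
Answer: 208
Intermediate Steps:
W = -52 (W = 522 - 574 = -52)
W*n(14) = -52*(-4) = 208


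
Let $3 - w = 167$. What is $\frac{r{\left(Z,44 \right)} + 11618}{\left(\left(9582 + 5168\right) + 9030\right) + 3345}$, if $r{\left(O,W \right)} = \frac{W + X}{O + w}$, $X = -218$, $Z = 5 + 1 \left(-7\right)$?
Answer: $\frac{964381}{2251375} \approx 0.42835$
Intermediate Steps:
$w = -164$ ($w = 3 - 167 = -164$)
$Z = -2$ ($Z = 5 - 7 = -2$)
$r{\left(O,W \right)} = \frac{-218 + W}{-164 + O}$ ($r{\left(O,W \right)} = \frac{W - 218}{O - 164} = \frac{-218 + W}{-164 + O}$)
$\frac{r{\left(Z,44 \right)} + 11618}{\left(\left(9582 + 5168\right) + 9030\right) + 3345} = \frac{\frac{-218 + 44}{-164 - 2} + 11618}{\left(\left(9582 + 5168\right) + 9030\right) + 3345} = \frac{\frac{1}{-166} \left(-174\right) + 11618}{\left(14750 + 9030\right) + 3345} = \frac{\left(- \frac{1}{166}\right) \left(-174\right) + 11618}{23780 + 3345} = \frac{\frac{87}{83} + 11618}{27125} = \frac{964381}{83} \cdot \frac{1}{27125} = \frac{964381}{2251375}$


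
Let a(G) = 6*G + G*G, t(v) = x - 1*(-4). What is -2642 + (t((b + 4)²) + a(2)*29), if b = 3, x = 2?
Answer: -2172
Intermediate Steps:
t(v) = 6 (t(v) = 2 - 1*(-4) = 2 + 4 = 6)
a(G) = G² + 6*G (a(G) = 6*G + G² = G² + 6*G)
-2642 + (t((b + 4)²) + a(2)*29) = -2642 + (6 + (2*(6 + 2))*29) = -2642 + (6 + (2*8)*29) = -2642 + (6 + 16*29) = -2642 + (6 + 464) = -2642 + 470 = -2172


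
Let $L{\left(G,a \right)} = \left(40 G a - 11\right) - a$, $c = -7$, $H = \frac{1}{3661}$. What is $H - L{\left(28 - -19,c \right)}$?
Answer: $\frac{48193405}{3661} \approx 13164.0$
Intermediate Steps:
$H = \frac{1}{3661} \approx 0.00027315$
$L{\left(G,a \right)} = -11 - a + 40 G a$ ($L{\left(G,a \right)} = \left(40 G a - 11\right) - a = \left(-11 + 40 G a\right) - a = -11 - a + 40 G a$)
$H - L{\left(28 - -19,c \right)} = \frac{1}{3661} - \left(-11 - -7 + 40 \left(28 - -19\right) \left(-7\right)\right) = \frac{1}{3661} - \left(-11 + 7 + 40 \left(28 + 19\right) \left(-7\right)\right) = \frac{1}{3661} - \left(-11 + 7 + 40 \cdot 47 \left(-7\right)\right) = \frac{1}{3661} - \left(-11 + 7 - 13160\right) = \frac{1}{3661} - -13164 = \frac{1}{3661} + 13164 = \frac{48193405}{3661}$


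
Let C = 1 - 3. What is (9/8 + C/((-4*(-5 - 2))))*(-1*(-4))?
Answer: 59/14 ≈ 4.2143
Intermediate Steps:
C = -2
(9/8 + C/((-4*(-5 - 2))))*(-1*(-4)) = (9/8 - 2*(-1/(4*(-5 - 2))))*(-1*(-4)) = (9*(1/8) - 2/((-4*(-7))))*4 = (9/8 - 2/28)*4 = (9/8 - 2*1/28)*4 = (9/8 - 1/14)*4 = (59/56)*4 = 59/14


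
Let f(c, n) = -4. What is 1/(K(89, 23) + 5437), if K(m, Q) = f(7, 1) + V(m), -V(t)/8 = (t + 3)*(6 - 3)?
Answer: 1/3225 ≈ 0.00031008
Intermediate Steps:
V(t) = -72 - 24*t (V(t) = -8*(t + 3)*(6 - 3) = -8*(3 + t)*3 = -8*(9 + 3*t) = -72 - 24*t)
K(m, Q) = -76 - 24*m (K(m, Q) = -4 + (-72 - 24*m) = -76 - 24*m)
1/(K(89, 23) + 5437) = 1/((-76 - 24*89) + 5437) = 1/((-76 - 2136) + 5437) = 1/(-2212 + 5437) = 1/3225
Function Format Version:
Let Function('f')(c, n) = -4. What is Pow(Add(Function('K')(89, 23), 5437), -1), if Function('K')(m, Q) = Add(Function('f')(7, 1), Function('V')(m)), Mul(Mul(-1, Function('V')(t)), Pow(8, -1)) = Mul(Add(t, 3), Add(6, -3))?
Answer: Rational(1, 3225) ≈ 0.00031008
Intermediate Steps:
Function('V')(t) = Add(-72, Mul(-24, t)) (Function('V')(t) = Mul(-8, Mul(Add(t, 3), Add(6, -3))) = Mul(-8, Mul(Add(3, t), 3)) = Mul(-8, Add(9, Mul(3, t))) = Add(-72, Mul(-24, t)))
Function('K')(m, Q) = Add(-76, Mul(-24, m)) (Function('K')(m, Q) = Add(-4, Add(-72, Mul(-24, m))) = Add(-76, Mul(-24, m)))
Pow(Add(Function('K')(89, 23), 5437), -1) = Pow(Add(Add(-76, Mul(-24, 89)), 5437), -1) = Pow(Add(Add(-76, -2136), 5437), -1) = Pow(Add(-2212, 5437), -1) = Pow(3225, -1) = Rational(1, 3225)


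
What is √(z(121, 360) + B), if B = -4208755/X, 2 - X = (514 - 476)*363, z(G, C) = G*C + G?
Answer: √522938426234/3448 ≈ 209.73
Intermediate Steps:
z(G, C) = G + C*G (z(G, C) = C*G + G = G + C*G)
X = -13792 (X = 2 - (514 - 476)*363 = 2 - 38*363 = 2 - 1*13794 = 2 - 13794 = -13792)
B = 4208755/13792 (B = -4208755/(-13792) = -4208755*(-1/13792) = 4208755/13792 ≈ 305.16)
√(z(121, 360) + B) = √(121*(1 + 360) + 4208755/13792) = √(121*361 + 4208755/13792) = √(43681 + 4208755/13792) = √(606657107/13792) = √522938426234/3448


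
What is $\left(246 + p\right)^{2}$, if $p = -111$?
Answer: $18225$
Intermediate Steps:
$\left(246 + p\right)^{2} = \left(246 - 111\right)^{2} = 135^{2} = 18225$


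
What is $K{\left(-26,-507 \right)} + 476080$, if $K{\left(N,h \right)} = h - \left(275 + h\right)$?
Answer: $475805$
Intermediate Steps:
$K{\left(N,h \right)} = -275$
$K{\left(-26,-507 \right)} + 476080 = -275 + 476080 = 475805$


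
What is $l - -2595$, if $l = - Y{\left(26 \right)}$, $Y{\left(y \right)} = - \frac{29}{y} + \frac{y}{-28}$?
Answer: $\frac{236331}{91} \approx 2597.0$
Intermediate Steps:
$Y{\left(y \right)} = - \frac{29}{y} - \frac{y}{28}$ ($Y{\left(y \right)} = - \frac{29}{y} + y \left(- \frac{1}{28}\right) = - \frac{29}{y} - \frac{y}{28}$)
$l = \frac{186}{91}$ ($l = - (- \frac{29}{26} - \frac{13}{14}) = \left(-1\right) \left(- \frac{186}{91}\right) = \frac{186}{91} \approx 2.044$)
$l - -2595 = \frac{186}{91} - -2595 = \frac{186}{91} + 2595 = \frac{236331}{91}$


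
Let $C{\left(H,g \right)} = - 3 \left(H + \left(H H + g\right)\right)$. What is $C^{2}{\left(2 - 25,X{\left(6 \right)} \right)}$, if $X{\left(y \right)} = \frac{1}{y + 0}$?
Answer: $\frac{9223369}{4} \approx 2.3058 \cdot 10^{6}$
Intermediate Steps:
$X{\left(y \right)} = \frac{1}{y}$
$C{\left(H,g \right)} = - 3 H - 3 g - 3 H^{2}$ ($C{\left(H,g \right)} = - 3 \left(H + \left(H^{2} + g\right)\right) = - 3 \left(H + \left(g + H^{2}\right)\right) = - 3 \left(H + g + H^{2}\right) = - 3 H - 3 g - 3 H^{2}$)
$C^{2}{\left(2 - 25,X{\left(6 \right)} \right)} = \left(- 3 \left(2 - 25\right) - \frac{3}{6} - 3 \left(2 - 25\right)^{2}\right)^{2} = \left(\left(-3\right) \left(-23\right) - \frac{1}{2} - 3 \left(-23\right)^{2}\right)^{2} = \left(69 - \frac{1}{2} - 1587\right)^{2} = \left(- \frac{3037}{2}\right)^{2} = \frac{9223369}{4}$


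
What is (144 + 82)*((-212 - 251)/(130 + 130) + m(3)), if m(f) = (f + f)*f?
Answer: 476521/130 ≈ 3665.5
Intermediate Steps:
m(f) = 2*f**2 (m(f) = (2*f)*f = 2*f**2)
(144 + 82)*((-212 - 251)/(130 + 130) + m(3)) = (144 + 82)*((-212 - 251)/(130 + 130) + 2*3**2) = 226*(-463/260 + 2*9) = 226*(-463*1/260 + 18) = 226*(-463/260 + 18) = 226*(4217/260) = 476521/130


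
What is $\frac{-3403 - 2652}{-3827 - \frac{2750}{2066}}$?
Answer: $\frac{6254815}{3954666} \approx 1.5816$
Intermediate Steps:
$\frac{-3403 - 2652}{-3827 - \frac{2750}{2066}} = - \frac{6055}{-3827 - \frac{1375}{1033}} = - \frac{6055}{- \frac{3954666}{1033}} = \left(-6055\right) \left(- \frac{1033}{3954666}\right) = \frac{6254815}{3954666}$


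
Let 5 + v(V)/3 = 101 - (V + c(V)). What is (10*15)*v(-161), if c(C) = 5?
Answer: 113400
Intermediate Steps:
v(V) = 273 - 3*V (v(V) = -15 + 3*(101 - (V + 5)) = -15 + 3*(101 - (5 + V)) = -15 + 3*(101 + (-5 - V)) = -15 + 3*(96 - V) = -15 + (288 - 3*V) = 273 - 3*V)
(10*15)*v(-161) = (10*15)*(273 - 3*(-161)) = 150*(273 + 483) = 150*756 = 113400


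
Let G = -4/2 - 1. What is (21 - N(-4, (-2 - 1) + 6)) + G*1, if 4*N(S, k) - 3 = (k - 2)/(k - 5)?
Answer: 139/8 ≈ 17.375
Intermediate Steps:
G = -3 (G = -4*½ - 1 = -2 - 1 = -3)
N(S, k) = ¾ + (-2 + k)/(4*(-5 + k)) (N(S, k) = ¾ + ((k - 2)/(k - 5))/4 = ¾ + ((-2 + k)/(-5 + k))/4 = ¾ + (-2 + k)/(4*(-5 + k)))
(21 - N(-4, (-2 - 1) + 6)) + G*1 = (21 - (-17/4 + ((-2 - 1) + 6))/(-5 + ((-2 - 1) + 6))) - 3*1 = (21 - (-17/4 + (-3 + 6))/(-5 + (-3 + 6))) - 3 = (21 - (-17/4 + 3)/(-5 + 3)) - 3 = (21 - (-5)/((-2)*4)) - 3 = (21 - (-1)*(-5)/(2*4)) - 3 = (21 - 1*5/8) - 3 = (21 - 5/8) - 3 = 163/8 - 3 = 139/8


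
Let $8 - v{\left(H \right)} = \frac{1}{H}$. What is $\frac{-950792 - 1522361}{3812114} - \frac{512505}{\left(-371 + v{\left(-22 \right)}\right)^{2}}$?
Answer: $- \frac{220658578951061}{48612249273130} \approx -4.5392$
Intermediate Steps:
$v{\left(H \right)} = 8 - \frac{1}{H}$
$\frac{-950792 - 1522361}{3812114} - \frac{512505}{\left(-371 + v{\left(-22 \right)}\right)^{2}} = \frac{-950792 - 1522361}{3812114} - \frac{512505}{\left(-371 + \left(8 - \frac{1}{-22}\right)\right)^{2}} = \left(-2473153\right) \frac{1}{3812114} - \frac{512505}{\left(-371 + \left(8 - - \frac{1}{22}\right)\right)^{2}} = - \frac{2473153}{3812114} - \frac{512505}{\left(-371 + \left(8 + \frac{1}{22}\right)\right)^{2}} = - \frac{2473153}{3812114} - \frac{512505}{\left(-371 + \frac{177}{22}\right)^{2}} = - \frac{2473153}{3812114} - \frac{512505}{\left(- \frac{7985}{22}\right)^{2}} = - \frac{2473153}{3812114} - \frac{512505}{\frac{63760225}{484}} = - \frac{2473153}{3812114} - \frac{49610484}{12752045} = - \frac{220658578951061}{48612249273130}$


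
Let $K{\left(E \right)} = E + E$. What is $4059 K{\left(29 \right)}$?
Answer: $235422$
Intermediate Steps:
$K{\left(E \right)} = 2 E$
$4059 K{\left(29 \right)} = 4059 \cdot 2 \cdot 29 = 4059 \cdot 58 = 235422$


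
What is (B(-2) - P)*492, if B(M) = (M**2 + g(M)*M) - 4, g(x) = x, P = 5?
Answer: -492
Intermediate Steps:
B(M) = -4 + 2*M**2 (B(M) = (M**2 + M*M) - 4 = (M**2 + M**2) - 4 = 2*M**2 - 4 = -4 + 2*M**2)
(B(-2) - P)*492 = ((-4 + 2*(-2)**2) - 1*5)*492 = ((-4 + 2*4) - 5)*492 = ((-4 + 8) - 5)*492 = (4 - 5)*492 = -1*492 = -492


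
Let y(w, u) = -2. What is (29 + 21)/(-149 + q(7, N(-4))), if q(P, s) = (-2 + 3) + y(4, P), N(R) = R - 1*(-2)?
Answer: -⅓ ≈ -0.33333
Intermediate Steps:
N(R) = 2 + R (N(R) = R + 2 = 2 + R)
q(P, s) = -1 (q(P, s) = (-2 + 3) - 2 = 1 - 2 = -1)
(29 + 21)/(-149 + q(7, N(-4))) = (29 + 21)/(-149 - 1) = 50/(-150) = -1/150*50 = -⅓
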